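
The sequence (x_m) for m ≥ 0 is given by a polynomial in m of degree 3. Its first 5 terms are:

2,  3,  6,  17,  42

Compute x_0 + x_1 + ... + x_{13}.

6853

1st diffs: 1, 3, 11, 25.
2nd diffs: 2, 8, 14.
3rd diffs: 6, 6 (constant).
Newton forward-difference form: x_m = 2 + 1·C(m,1) + 2·C(m,2) + 6·C(m,3).
Continuing: …, 87, 158, 261, 402, …, x_{13} = 1887.
Summing m = 0..13 (14 terms) gives 6853.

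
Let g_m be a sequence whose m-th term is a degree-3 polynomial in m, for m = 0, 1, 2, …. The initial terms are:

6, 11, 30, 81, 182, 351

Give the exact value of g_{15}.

1st diffs: 5, 19, 51, 101, 169.
2nd diffs: 14, 32, 50, 68.
3rd diffs: 18, 18, 18 (constant).
Newton forward-difference form: g_m = 6 + 5·C(m,1) + 14·C(m,2) + 18·C(m,3).
At m = 15: m = 15, so g_{15} = 6 + 75 + 1470 + 8190 = 9741.

9741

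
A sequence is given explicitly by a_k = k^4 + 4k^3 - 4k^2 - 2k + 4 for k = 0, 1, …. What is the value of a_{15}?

63199

a_{15} = 1·15^4 + 4·15^3 - 4·15^2 - 2·15 + 4 = 63199.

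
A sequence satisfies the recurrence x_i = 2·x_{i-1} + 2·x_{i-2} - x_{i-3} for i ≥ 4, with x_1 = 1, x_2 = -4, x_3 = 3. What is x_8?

12

x_4 = -3; x_5 = 4; x_6 = -1; x_7 = 9; x_8 = 12.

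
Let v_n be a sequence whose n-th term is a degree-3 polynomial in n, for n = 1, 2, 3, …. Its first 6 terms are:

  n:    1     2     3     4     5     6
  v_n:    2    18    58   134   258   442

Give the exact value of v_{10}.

1st diffs: 16, 40, 76, 124, 184.
2nd diffs: 24, 36, 48, 60.
3rd diffs: 12, 12, 12 (constant).
Newton forward-difference form: v_n = 2 + 16·C(n-1,1) + 24·C(n-1,2) + 12·C(n-1,3).
At n = 10: n-1 = 9, so v_{10} = 2 + 144 + 864 + 1008 = 2018.

2018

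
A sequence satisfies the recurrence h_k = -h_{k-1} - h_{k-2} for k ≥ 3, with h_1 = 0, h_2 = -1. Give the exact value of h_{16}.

h_3 = 1;  h_4 = 0;  h_5 = -1;  …;  h_{13} = 0;  h_{14} = -1;  h_{15} = 1;  h_{16} = 0.

0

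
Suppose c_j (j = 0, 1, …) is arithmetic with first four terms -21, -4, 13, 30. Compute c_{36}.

Common difference d = 17.
c_j = -21 + (j - 0)·17.
c_{36} = -21 + 36·17 = 591.

591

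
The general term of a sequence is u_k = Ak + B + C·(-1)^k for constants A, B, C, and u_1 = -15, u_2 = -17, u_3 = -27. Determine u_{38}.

At k = 1, 2, 3: A + B - C = -15; 2A + B + C = -17; 3A + B - C = -27.
Subtracting the first from the second: A + 2C = -2.
Subtracting the second from the third: A - 2C = -10.
Solving: C = 2, A = -6, then B = -7.
Therefore u_{38} = -228 + (-7) + 2·1 = -233.

-233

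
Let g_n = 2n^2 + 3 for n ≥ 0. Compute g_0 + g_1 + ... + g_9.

600

Over n = 0..9: Σn = 45, Σn² = 285.
Total = (2)·285 + (3)·10 = 600.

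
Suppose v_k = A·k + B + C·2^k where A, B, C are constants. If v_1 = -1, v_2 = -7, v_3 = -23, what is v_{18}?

-1310643

Plug in k = 1, 2, 3: A + B + 2C = -1; 2A + B + 4C = -7; 3A + B + 8C = -23.
Subtracting the first from the second: A + 2C = -6.
Subtracting the second from the third: A + 4C = -16.
Solving: C = -5, A = 4, then B = 5.
Therefore v_{18} = 72 + 5 + (-5)·262144 = -1310643.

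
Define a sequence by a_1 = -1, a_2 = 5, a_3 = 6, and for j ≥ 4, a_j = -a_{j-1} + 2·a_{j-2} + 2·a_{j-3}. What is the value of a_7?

Compute successive terms:
a_4 = 2;  a_5 = 20;  a_6 = -4;  a_7 = 48.

48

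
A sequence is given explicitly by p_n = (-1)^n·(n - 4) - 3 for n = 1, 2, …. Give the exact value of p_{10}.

(-1)^10 = 1; n - 4 at n=10 is 6; so p_{10} = 3.

3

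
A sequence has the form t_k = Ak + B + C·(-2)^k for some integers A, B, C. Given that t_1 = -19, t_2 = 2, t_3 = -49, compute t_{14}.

65486

The three given values yield: A + B - 2C = -19; 2A + B + 4C = 2; 3A + B - 8C = -49.
Subtracting the first from the second: A + 6C = 21.
Subtracting the second from the third: A - 12C = -51.
Solving: C = 4, A = -3, then B = -8.
Therefore t_{14} = -42 + (-8) + 4·16384 = 65486.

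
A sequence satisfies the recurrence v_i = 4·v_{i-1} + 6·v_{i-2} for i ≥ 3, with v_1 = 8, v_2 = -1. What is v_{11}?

Iterate the recurrence:
v_3 = 44  v_4 = 170  v_5 = 944  v_6 = 4796  v_7 = 24848  v_8 = 128168  v_9 = 661760  v_{10} = 3416048  v_{11} = 17634752.

17634752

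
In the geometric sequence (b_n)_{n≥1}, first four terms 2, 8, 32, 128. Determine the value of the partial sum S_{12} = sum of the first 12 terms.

11184810

Common ratio r = 4.
b_n = 2·4^(n-1).
S = 2·(4^12 - 1)/(4 - 1) = 2·(16777216 - 1)/(3) = 11184810.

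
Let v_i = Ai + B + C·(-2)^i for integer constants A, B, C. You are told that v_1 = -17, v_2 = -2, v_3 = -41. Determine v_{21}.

-6291527

Write the equations: A + B - 2C = -17; 2A + B + 4C = -2; 3A + B - 8C = -41.
Subtracting the first from the second: A + 6C = 15.
Subtracting the second from the third: A - 12C = -39.
Solving: C = 3, A = -3, then B = -8.
Therefore v_{21} = -63 + (-8) + 3·(-2097152) = -6291527.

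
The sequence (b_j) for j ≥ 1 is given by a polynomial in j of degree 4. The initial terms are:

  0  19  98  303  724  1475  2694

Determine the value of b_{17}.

1st diffs: 19, 79, 205, 421, 751, 1219.
2nd diffs: 60, 126, 216, 330, 468.
3rd diffs: 66, 90, 114, 138.
4th diffs: 24, 24, 24 (constant).
Newton forward-difference form: b_j = 19·C(j-1,1) + 60·C(j-1,2) + 66·C(j-1,3) + 24·C(j-1,4).
At j = 17: j-1 = 16, so b_{17} = 304 + 7200 + 36960 + 43680 = 88144.

88144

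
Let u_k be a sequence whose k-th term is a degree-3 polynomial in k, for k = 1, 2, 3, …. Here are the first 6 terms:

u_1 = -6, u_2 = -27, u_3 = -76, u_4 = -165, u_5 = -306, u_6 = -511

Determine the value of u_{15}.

-7216

1st diffs: -21, -49, -89, -141, -205.
2nd diffs: -28, -40, -52, -64.
3rd diffs: -12, -12, -12 (constant).
Newton forward-difference form: u_k = -6 + (-21)·C(k-1,1) + (-28)·C(k-1,2) + (-12)·C(k-1,3).
At k = 15: k-1 = 14, so u_{15} = -6 - 294 - 2548 - 4368 = -7216.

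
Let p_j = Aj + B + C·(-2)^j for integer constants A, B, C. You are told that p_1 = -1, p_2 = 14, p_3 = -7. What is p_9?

-997

Write the equations: A + B - 2C = -1; 2A + B + 4C = 14; 3A + B - 8C = -7.
Subtracting the first from the second: A + 6C = 15.
Subtracting the second from the third: A - 12C = -21.
Solving: C = 2, A = 3, then B = 0.
Hence p_9 = 3·9 + 0 + 2·(-512) = -997.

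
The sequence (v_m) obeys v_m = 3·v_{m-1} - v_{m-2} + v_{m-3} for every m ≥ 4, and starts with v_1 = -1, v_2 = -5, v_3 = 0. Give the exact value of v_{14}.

Step forward from the initial values:
v_4 = 4;  v_5 = 7;  v_6 = 17;  …;  v_{11} = 2844;  v_{12} = 7876;  v_{13} = 21811;  v_{14} = 60401.

60401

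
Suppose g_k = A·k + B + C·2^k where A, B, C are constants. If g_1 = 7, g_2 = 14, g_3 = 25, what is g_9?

1051

Plug in k = 1, 2, 3: A + B + 2C = 7; 2A + B + 4C = 14; 3A + B + 8C = 25.
Subtracting the first from the second: A + 2C = 7.
Subtracting the second from the third: A + 4C = 11.
Solving: C = 2, A = 3, then B = 0.
Hence g_9 = 3·9 + 0 + 2·512 = 1051.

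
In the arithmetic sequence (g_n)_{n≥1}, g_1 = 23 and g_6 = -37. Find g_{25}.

Common difference d = (-37 - 23) / (6 - 1) = -12.
g_n = 23 + (n - 1)·(-12).
g_{25} = 23 + 24·(-12) = -265.

-265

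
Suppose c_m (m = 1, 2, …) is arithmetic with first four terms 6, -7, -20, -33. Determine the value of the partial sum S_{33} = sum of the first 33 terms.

-6666

Common difference d = -13.
c_m = 6 + (m - 1)·(-13).
c_{33} = -410; S = 33·(6 + (-410))/2 = -6666.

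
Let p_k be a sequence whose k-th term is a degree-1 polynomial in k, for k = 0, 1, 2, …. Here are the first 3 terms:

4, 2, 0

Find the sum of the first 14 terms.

-126

1st diffs: -2, -2 (constant).
So p_k = -2k + 4.
Continuing: …, -2, -4, -6, -8, …, p_{13} = -22.
Summing k = 0..13 (14 terms) gives -126.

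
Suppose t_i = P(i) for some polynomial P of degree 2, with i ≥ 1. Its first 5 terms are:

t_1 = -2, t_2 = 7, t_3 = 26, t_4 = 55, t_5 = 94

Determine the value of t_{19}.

1690

1st diffs: 9, 19, 29, 39.
2nd diffs: 10, 10, 10 (constant).
So t_i = 5i^2 - 6i - 1.
Evaluating at i = 19 gives t_{19} = 1690.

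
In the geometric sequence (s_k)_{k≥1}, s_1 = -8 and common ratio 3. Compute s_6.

-1944

s_k = (-8)·3^(k-1).
s_6 = (-8)·3^5 = -1944.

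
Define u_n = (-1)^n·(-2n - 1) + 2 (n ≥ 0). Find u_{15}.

(-1)^15 = -1; -2n - 1 at n=15 is -31; so u_{15} = 33.

33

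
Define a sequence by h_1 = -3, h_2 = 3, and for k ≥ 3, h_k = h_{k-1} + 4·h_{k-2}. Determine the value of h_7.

Iterate the recurrence:
h_3 = -9; h_4 = 3; h_5 = -33; h_6 = -21; h_7 = -153.

-153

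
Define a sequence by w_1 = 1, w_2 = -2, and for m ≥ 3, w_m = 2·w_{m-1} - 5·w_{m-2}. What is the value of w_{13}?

-3691

w_3 = -9  w_4 = -8  w_5 = 29  …  w_{10} = -122  w_{11} = 4911  w_{12} = 10432  w_{13} = -3691.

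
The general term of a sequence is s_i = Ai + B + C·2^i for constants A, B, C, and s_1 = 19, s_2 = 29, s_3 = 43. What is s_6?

Write the equations: A + B + 2C = 19; 2A + B + 4C = 29; 3A + B + 8C = 43.
Subtracting the first from the second: A + 2C = 10.
Subtracting the second from the third: A + 4C = 14.
Solving: C = 2, A = 6, then B = 9.
So s_i = 6·i + 9 + 2·2^i; at i=6 this is 173.

173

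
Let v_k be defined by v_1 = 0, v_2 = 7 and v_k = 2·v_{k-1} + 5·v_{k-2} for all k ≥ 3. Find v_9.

28616

Applying the relation repeatedly:
v_3 = 14  v_4 = 63  v_5 = 196  v_6 = 707  v_7 = 2394  v_8 = 8323  v_9 = 28616.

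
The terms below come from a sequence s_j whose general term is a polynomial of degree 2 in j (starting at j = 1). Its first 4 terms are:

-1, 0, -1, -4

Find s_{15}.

-169

1st diffs: 1, -1, -3.
2nd diffs: -2, -2 (constant).
Newton forward-difference form: s_j = -1 + 1·C(j-1,1) + (-2)·C(j-1,2).
At j = 15: j-1 = 14, so s_{15} = -1 + 14 - 182 = -169.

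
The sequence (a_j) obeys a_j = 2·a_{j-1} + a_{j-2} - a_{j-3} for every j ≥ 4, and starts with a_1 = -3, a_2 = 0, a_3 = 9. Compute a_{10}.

2925

a_4 = 21;  a_5 = 51;  a_6 = 114;  a_7 = 258;  a_8 = 579;  a_9 = 1302;  a_{10} = 2925.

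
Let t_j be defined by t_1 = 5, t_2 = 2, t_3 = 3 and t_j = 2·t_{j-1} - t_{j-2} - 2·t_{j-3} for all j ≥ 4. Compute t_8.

Step forward from the initial values:
t_4 = -6, t_5 = -19, t_6 = -38, t_7 = -45, t_8 = -14.

-14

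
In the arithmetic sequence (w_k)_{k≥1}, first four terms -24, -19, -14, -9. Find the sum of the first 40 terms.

Common difference d = 5.
w_k = -24 + (k - 1)·5.
w_{40} = 171; S = 40·(-24 + 171)/2 = 2940.

2940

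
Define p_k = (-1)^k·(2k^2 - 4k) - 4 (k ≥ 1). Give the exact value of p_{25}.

-1154

(-1)^25 = -1; 2k^2 - 4k at k=25 is 1150; so p_{25} = -1154.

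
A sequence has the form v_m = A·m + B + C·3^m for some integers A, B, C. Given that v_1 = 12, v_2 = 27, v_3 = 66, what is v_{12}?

Write the equations: A + B + 3C = 12; 2A + B + 9C = 27; 3A + B + 27C = 66.
Subtracting the first from the second: A + 6C = 15.
Subtracting the second from the third: A + 18C = 39.
Solving: C = 2, A = 3, then B = 3.
Hence v_{12} = 3·12 + 3 + 2·531441 = 1062921.

1062921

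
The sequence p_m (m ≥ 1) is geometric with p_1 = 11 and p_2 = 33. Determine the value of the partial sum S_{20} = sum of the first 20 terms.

19177314200

Common ratio r = 3.
p_m = 11·3^(m-1).
S = 11·(3^20 - 1)/(3 - 1) = 11·(3486784401 - 1)/(2) = 19177314200.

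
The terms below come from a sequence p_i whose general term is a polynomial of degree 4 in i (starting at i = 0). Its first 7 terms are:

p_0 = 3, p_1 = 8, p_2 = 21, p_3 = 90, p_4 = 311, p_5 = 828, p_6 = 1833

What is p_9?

1st diffs: 5, 13, 69, 221, 517, 1005.
2nd diffs: 8, 56, 152, 296, 488.
3rd diffs: 48, 96, 144, 192.
4th diffs: 48, 48, 48 (constant).
So p_i = 2i^4 - 4i^3 + 2i^2 + 5i + 3.
Evaluating at i = 9 gives p_9 = 10416.

10416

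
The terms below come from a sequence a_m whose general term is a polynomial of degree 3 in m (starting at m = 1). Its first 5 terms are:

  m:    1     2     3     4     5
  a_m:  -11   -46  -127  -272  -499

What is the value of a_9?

1st diffs: -35, -81, -145, -227.
2nd diffs: -46, -64, -82.
3rd diffs: -18, -18 (constant).
Newton forward-difference form: a_m = -11 + (-35)·C(m-1,1) + (-46)·C(m-1,2) + (-18)·C(m-1,3).
At m = 9: m-1 = 8, so a_9 = -11 - 280 - 1288 - 1008 = -2587.

-2587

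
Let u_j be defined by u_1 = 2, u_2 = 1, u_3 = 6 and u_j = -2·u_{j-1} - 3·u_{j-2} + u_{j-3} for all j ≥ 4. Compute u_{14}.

Iterate the recurrence:
u_4 = -13; u_5 = 9; u_6 = 27; …; u_{11} = 1077; u_{12} = -289; u_{13} = -3249; u_{14} = 8442.

8442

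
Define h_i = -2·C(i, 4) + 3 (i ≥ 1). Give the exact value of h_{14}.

-1999

C(14, 4) = 1001, so h_{14} = -1999.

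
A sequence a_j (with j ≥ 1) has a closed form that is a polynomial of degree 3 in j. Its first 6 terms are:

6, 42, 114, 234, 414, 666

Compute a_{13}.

5454

1st diffs: 36, 72, 120, 180, 252.
2nd diffs: 36, 48, 60, 72.
3rd diffs: 12, 12, 12 (constant).
Newton forward-difference form: a_j = 6 + 36·C(j-1,1) + 36·C(j-1,2) + 12·C(j-1,3).
At j = 13: j-1 = 12, so a_{13} = 6 + 432 + 2376 + 2640 = 5454.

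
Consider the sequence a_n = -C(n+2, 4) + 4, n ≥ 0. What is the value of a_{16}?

-3056

C(18, 4) = 3060, so a_{16} = -3056.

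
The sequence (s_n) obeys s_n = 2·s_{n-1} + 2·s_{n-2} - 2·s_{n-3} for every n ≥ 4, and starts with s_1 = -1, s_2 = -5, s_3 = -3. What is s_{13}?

-38256

Step forward from the initial values:
s_4 = -14; s_5 = -24; s_6 = -70; s_7 = -160; s_8 = -412; s_9 = -1004; s_{10} = -2512; s_{11} = -6208; s_{12} = -15432; s_{13} = -38256.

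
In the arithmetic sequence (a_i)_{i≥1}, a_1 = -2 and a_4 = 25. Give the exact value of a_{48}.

421

Common difference d = (25 - (-2)) / (4 - 1) = 9.
a_i = -2 + (i - 1)·9.
a_{48} = -2 + 47·9 = 421.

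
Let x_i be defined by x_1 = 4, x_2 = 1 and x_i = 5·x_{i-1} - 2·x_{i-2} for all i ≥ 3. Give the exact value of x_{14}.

Compute successive terms:
x_3 = -3, x_4 = -17, x_5 = -79, …, x_{11} = -713103, x_{12} = -3252857, x_{13} = -14838079, x_{14} = -67684681.

-67684681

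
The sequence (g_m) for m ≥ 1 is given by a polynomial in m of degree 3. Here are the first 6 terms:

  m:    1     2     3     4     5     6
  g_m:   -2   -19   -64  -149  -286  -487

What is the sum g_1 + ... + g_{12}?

1st diffs: -17, -45, -85, -137, -201.
2nd diffs: -28, -40, -52, -64.
3rd diffs: -12, -12, -12 (constant).
So g_m = -2m^3 - 2m^2 + 3m - 1.
Continuing: …, -764, -1129, -1594, -2171, …, g_{12} = -3709.
Summing m = 1..12 (12 terms) gives -13246.

-13246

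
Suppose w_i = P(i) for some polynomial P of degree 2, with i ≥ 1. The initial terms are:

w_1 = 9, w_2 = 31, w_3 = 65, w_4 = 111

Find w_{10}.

1st diffs: 22, 34, 46.
2nd diffs: 12, 12 (constant).
So w_i = 6i^2 + 4i - 1.
Evaluating at i = 10 gives w_{10} = 639.

639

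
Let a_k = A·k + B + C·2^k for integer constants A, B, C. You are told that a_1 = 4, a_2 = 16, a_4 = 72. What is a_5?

140

Write the equations: A + B + 2C = 4; 2A + B + 4C = 16; 4A + B + 16C = 72.
Subtracting the first from the second: A + 2C = 12.
Subtracting the second from the third: 2A + 12C = 56.
Solving: C = 4, A = 4, then B = -8.
So a_k = 4·k + (-8) + 4·2^k; at k=5 this is 140.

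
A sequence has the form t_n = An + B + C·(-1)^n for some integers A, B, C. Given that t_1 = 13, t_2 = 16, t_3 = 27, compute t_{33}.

237

Plug in n = 1, 2, 3: A + B - C = 13; 2A + B + C = 16; 3A + B - C = 27.
Subtracting the first from the second: A + 2C = 3.
Subtracting the second from the third: A - 2C = 11.
Solving: C = -2, A = 7, then B = 4.
Therefore t_{33} = 231 + 4 + (-2)·(-1) = 237.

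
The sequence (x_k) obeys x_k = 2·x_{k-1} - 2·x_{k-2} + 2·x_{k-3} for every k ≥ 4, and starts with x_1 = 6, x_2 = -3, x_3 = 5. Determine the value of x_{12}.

536

Step forward from the initial values:
x_4 = 28  x_5 = 40  x_6 = 34  x_7 = 44  x_8 = 100  x_9 = 180  x_{10} = 248  x_{11} = 336  x_{12} = 536.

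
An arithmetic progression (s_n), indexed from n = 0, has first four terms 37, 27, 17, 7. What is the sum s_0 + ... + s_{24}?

Common difference d = -10.
s_n = 37 + (n - 0)·(-10).
s_{24} = -203; S = 25·(37 + (-203))/2 = -2075.

-2075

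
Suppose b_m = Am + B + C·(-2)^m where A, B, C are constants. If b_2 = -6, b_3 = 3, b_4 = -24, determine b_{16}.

Write the equations: 2A + B + 4C = -6; 3A + B - 8C = 3; 4A + B + 16C = -24.
Subtracting the first from the second: A - 12C = 9.
Subtracting the second from the third: A + 24C = -27.
Solving: C = -1, A = -3, then B = 4.
Hence b_{16} = -3·16 + 4 + (-1)·65536 = -65580.

-65580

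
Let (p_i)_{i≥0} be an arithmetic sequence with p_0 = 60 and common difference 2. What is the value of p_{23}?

106

p_i = 60 + (i - 0)·2.
p_{23} = 60 + 23·2 = 106.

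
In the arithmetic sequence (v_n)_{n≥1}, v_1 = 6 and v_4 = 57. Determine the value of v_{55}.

Common difference d = (57 - 6) / (4 - 1) = 17.
v_n = 6 + (n - 1)·17.
v_{55} = 6 + 54·17 = 924.

924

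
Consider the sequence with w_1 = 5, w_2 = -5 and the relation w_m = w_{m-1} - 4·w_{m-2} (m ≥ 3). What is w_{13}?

Iterate the recurrence:
w_3 = -25;  w_4 = -5;  w_5 = 95;  …;  w_{10} = 3235;  w_{11} = 1895;  w_{12} = -11045;  w_{13} = -18625.

-18625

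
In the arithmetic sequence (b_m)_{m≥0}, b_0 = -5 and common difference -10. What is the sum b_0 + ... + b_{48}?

-12005

b_m = -5 + (m - 0)·(-10).
b_{48} = -485; S = 49·(-5 + (-485))/2 = -12005.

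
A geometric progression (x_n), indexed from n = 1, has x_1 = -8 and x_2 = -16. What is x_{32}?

Common ratio r = 2.
x_n = (-8)·2^(n-1).
x_{32} = (-8)·2^31 = -17179869184.

-17179869184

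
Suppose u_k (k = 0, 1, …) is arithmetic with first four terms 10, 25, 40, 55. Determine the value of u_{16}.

Common difference d = 15.
u_k = 10 + (k - 0)·15.
u_{16} = 10 + 16·15 = 250.

250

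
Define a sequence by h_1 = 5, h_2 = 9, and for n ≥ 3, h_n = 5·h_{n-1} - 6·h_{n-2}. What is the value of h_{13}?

-506865

Step forward from the initial values:
h_3 = 15, h_4 = 21, h_5 = 15, …, h_{10} = -16611, h_{11} = -52905, h_{12} = -164859, h_{13} = -506865.
(Characteristic roots are 3 and 2.)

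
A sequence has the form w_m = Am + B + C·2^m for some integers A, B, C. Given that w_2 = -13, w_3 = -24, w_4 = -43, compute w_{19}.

At m = 2, 3, 4: 2A + B + 4C = -13; 3A + B + 8C = -24; 4A + B + 16C = -43.
Subtracting the first from the second: A + 4C = -11.
Subtracting the second from the third: A + 8C = -19.
Solving: C = -2, A = -3, then B = 1.
Therefore w_{19} = -57 + 1 + (-2)·524288 = -1048632.

-1048632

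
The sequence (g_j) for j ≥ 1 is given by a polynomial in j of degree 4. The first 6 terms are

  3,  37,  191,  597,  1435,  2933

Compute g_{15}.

1st diffs: 34, 154, 406, 838, 1498.
2nd diffs: 120, 252, 432, 660.
3rd diffs: 132, 180, 228.
4th diffs: 48, 48 (constant).
Newton forward-difference form: g_j = 3 + 34·C(j-1,1) + 120·C(j-1,2) + 132·C(j-1,3) + 48·C(j-1,4).
At j = 15: j-1 = 14, so g_{15} = 3 + 476 + 10920 + 48048 + 48048 = 107495.

107495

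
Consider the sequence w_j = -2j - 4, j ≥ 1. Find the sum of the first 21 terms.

Over j = 1..21: Σj = 231.
Total = (-2)·231 + (-4)·21 = -546.

-546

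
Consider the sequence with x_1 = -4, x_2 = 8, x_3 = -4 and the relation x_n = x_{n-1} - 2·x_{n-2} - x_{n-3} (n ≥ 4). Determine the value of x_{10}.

-268

Iterate the recurrence:
x_4 = -16, x_5 = -16, x_6 = 20, x_7 = 68, x_8 = 44, x_9 = -112, x_{10} = -268.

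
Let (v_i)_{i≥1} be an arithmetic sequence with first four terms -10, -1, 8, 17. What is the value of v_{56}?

485

Common difference d = 9.
v_i = -10 + (i - 1)·9.
v_{56} = -10 + 55·9 = 485.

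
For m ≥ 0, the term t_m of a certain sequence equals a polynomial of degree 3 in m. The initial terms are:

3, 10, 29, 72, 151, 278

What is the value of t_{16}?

8275

1st diffs: 7, 19, 43, 79, 127.
2nd diffs: 12, 24, 36, 48.
3rd diffs: 12, 12, 12 (constant).
So t_m = 2m^3 + 5m + 3.
Evaluating at m = 16 gives t_{16} = 8275.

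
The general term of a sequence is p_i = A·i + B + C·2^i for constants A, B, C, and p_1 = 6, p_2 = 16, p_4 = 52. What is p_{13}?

16458

At i = 1, 2, 4: A + B + 2C = 6; 2A + B + 4C = 16; 4A + B + 16C = 52.
Subtracting the first from the second: A + 2C = 10.
Subtracting the second from the third: 2A + 12C = 36.
Solving: C = 2, A = 6, then B = -4.
So p_i = 6·i + (-4) + 2·2^i; at i=13 this is 16458.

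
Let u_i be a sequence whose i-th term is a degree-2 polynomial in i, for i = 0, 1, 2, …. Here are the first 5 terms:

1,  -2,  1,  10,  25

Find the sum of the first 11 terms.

1st diffs: -3, 3, 9, 15.
2nd diffs: 6, 6, 6 (constant).
Newton forward-difference form: u_i = 1 + (-3)·C(i,1) + 6·C(i,2).
Continuing: …, 46, 73, 106, 145, …, u_{10} = 241.
Summing i = 0..10 (11 terms) gives 836.

836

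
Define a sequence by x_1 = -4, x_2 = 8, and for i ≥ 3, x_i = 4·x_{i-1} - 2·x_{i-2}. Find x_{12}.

2687232

Applying the relation repeatedly:
x_3 = 40;  x_4 = 144;  x_5 = 496;  x_6 = 1696;  x_7 = 5792;  x_8 = 19776;  x_9 = 67520;  x_{10} = 230528;  x_{11} = 787072;  x_{12} = 2687232.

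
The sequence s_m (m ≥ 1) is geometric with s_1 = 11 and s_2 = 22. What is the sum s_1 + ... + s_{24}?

184549365

Common ratio r = 2.
s_m = 11·2^(m-1).
S = 11·(2^24 - 1)/(2 - 1) = 11·(16777216 - 1)/(1) = 184549365.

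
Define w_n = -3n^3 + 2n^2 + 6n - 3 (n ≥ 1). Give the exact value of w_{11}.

-3688

w_{11} = -3·11^3 + 2·11^2 + 6·11 - 3 = -3688.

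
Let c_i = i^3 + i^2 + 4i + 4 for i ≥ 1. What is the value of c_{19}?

7300

c_{19} = 1·19^3 + 1·19^2 + 4·19 + 4 = 7300.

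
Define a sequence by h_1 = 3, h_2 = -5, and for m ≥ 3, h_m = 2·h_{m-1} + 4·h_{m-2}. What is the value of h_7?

Iterate the recurrence:
h_3 = 2; h_4 = -16; h_5 = -24; h_6 = -112; h_7 = -320.

-320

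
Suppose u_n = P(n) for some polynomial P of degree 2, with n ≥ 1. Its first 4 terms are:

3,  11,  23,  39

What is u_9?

1st diffs: 8, 12, 16.
2nd diffs: 4, 4 (constant).
Newton forward-difference form: u_n = 3 + 8·C(n-1,1) + 4·C(n-1,2).
At n = 9: n-1 = 8, so u_9 = 3 + 64 + 112 = 179.

179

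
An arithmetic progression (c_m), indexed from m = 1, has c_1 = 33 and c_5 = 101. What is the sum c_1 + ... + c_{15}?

Common difference d = (101 - 33) / (5 - 1) = 17.
c_m = 33 + (m - 1)·17.
c_{15} = 271; S = 15·(33 + 271)/2 = 2280.

2280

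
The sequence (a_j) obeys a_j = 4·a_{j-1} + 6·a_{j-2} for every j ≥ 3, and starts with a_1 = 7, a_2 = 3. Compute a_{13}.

630657216

Iterate the recurrence:
a_3 = 54, a_4 = 234, a_5 = 1260, …, a_{10} = 4584240, a_{11} = 23665248, a_{12} = 122166432, a_{13} = 630657216.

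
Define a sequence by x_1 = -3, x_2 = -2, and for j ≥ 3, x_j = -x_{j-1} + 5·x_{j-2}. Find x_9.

-2953

Compute successive terms:
x_3 = -13;  x_4 = 3;  x_5 = -68;  x_6 = 83;  x_7 = -423;  x_8 = 838;  x_9 = -2953.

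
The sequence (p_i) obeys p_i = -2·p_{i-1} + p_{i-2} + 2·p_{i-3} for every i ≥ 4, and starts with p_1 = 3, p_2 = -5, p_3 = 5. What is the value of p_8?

-89

Applying the relation repeatedly:
p_4 = -9, p_5 = 13, p_6 = -25, p_7 = 45, p_8 = -89.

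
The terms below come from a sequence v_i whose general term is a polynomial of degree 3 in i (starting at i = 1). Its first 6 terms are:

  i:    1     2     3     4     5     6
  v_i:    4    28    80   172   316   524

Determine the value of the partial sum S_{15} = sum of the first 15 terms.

31700

1st diffs: 24, 52, 92, 144, 208.
2nd diffs: 28, 40, 52, 64.
3rd diffs: 12, 12, 12 (constant).
Newton forward-difference form: v_i = 4 + 24·C(i-1,1) + 28·C(i-1,2) + 12·C(i-1,3).
Continuing: …, 808, 1180, 1652, 2236, …, v_{15} = 7256.
Summing i = 1..15 (15 terms) gives 31700.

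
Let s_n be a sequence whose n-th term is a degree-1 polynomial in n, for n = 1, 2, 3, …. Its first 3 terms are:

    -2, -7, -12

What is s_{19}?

-92

1st diffs: -5, -5 (constant).
So s_n = -5n + 3.
Evaluating at n = 19 gives s_{19} = -92.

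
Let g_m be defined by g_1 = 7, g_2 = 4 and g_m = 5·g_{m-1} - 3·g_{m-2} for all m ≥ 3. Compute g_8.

Step forward from the initial values:
g_3 = -1, g_4 = -17, g_5 = -82, g_6 = -359, g_7 = -1549, g_8 = -6668.

-6668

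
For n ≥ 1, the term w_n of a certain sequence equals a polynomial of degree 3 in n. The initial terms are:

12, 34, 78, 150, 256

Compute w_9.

1140

1st diffs: 22, 44, 72, 106.
2nd diffs: 22, 28, 34.
3rd diffs: 6, 6 (constant).
Newton forward-difference form: w_n = 12 + 22·C(n-1,1) + 22·C(n-1,2) + 6·C(n-1,3).
At n = 9: n-1 = 8, so w_9 = 12 + 176 + 616 + 336 = 1140.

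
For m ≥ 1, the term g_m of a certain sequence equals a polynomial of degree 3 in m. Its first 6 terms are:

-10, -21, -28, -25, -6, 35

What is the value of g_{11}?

1st diffs: -11, -7, 3, 19, 41.
2nd diffs: 4, 10, 16, 22.
3rd diffs: 6, 6, 6 (constant).
Newton forward-difference form: g_m = -10 + (-11)·C(m-1,1) + 4·C(m-1,2) + 6·C(m-1,3).
At m = 11: m-1 = 10, so g_{11} = -10 - 110 + 180 + 720 = 780.

780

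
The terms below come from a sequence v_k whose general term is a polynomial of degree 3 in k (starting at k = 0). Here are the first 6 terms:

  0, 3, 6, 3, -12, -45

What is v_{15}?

-2685

1st diffs: 3, 3, -3, -15, -33.
2nd diffs: 0, -6, -12, -18.
3rd diffs: -6, -6, -6 (constant).
Newton forward-difference form: v_k = 3·C(k,1) + (-6)·C(k,3).
At k = 15: k = 15, so v_{15} = 45 - 2730 = -2685.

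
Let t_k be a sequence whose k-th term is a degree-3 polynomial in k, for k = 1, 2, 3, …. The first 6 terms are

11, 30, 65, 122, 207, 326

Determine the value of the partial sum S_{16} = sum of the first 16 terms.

22336

1st diffs: 19, 35, 57, 85, 119.
2nd diffs: 16, 22, 28, 34.
3rd diffs: 6, 6, 6 (constant).
Newton forward-difference form: t_k = 11 + 19·C(k-1,1) + 16·C(k-1,2) + 6·C(k-1,3).
Continuing: …, 485, 690, 947, 1262, …, t_{16} = 4706.
Summing k = 1..16 (16 terms) gives 22336.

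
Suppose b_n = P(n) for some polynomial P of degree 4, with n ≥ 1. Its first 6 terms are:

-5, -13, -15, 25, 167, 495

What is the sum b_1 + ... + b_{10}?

13918

1st diffs: -8, -2, 40, 142, 328.
2nd diffs: 6, 42, 102, 186.
3rd diffs: 36, 60, 84.
4th diffs: 24, 24 (constant).
So b_n = n^4 - 4n^3 + 2n^2 - n - 3.
Continuing: 1117, 2165, 3795, 6187.
Summing n = 1..10 (10 terms) gives 13918.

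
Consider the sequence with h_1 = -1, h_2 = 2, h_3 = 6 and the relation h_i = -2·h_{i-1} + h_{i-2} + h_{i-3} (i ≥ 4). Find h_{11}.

Compute successive terms:
h_4 = -11, h_5 = 30, h_6 = -65, h_7 = 149, h_8 = -333, h_9 = 750, h_{10} = -1684, h_{11} = 3785.

3785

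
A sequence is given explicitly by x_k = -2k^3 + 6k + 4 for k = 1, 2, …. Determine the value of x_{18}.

x_{18} = -2·18^3 + 6·18 + 4 = -11552.

-11552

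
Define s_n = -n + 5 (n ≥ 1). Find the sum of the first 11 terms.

-11

Over n = 1..11: Σn = 66.
Total = (-1)·66 + (5)·11 = -11.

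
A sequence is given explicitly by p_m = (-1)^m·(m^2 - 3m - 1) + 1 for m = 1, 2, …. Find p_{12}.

(-1)^12 = 1; m^2 - 3m - 1 at m=12 is 107; so p_{12} = 108.

108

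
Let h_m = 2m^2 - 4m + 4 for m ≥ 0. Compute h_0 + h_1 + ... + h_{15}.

Over m = 0..15: Σm = 120, Σm² = 1240.
Total = (2)·1240 + (-4)·120 + (4)·16 = 2064.

2064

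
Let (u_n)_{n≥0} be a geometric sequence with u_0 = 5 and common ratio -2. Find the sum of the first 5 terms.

55

u_n = 5·(-2)^(n-0).
S = 5·((-2)^5 - 1)/(-2 - 1) = 5·(-32 - 1)/(-3) = 55.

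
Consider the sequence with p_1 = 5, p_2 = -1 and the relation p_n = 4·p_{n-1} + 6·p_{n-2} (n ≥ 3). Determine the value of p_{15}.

7261384832

Compute successive terms:
p_3 = 26; p_4 = 98; p_5 = 548; …; p_{12} = 52783136; p_{13} = 272481344; p_{14} = 1406624192; p_{15} = 7261384832.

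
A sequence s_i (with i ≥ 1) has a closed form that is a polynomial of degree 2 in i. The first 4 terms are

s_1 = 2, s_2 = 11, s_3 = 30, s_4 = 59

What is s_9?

354

1st diffs: 9, 19, 29.
2nd diffs: 10, 10 (constant).
Newton forward-difference form: s_i = 2 + 9·C(i-1,1) + 10·C(i-1,2).
At i = 9: i-1 = 8, so s_9 = 2 + 72 + 280 = 354.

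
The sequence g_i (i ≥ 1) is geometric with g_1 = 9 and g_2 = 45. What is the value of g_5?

Common ratio r = 5.
g_i = 9·5^(i-1).
g_5 = 9·5^4 = 5625.

5625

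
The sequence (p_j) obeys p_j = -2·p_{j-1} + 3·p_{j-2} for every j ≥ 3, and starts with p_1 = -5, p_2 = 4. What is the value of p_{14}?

Applying the relation repeatedly:
p_3 = -23;  p_4 = 58;  p_5 = -185;  …;  p_{11} = -132863;  p_{12} = 398578;  p_{13} = -1195745;  p_{14} = 3587224.
(Characteristic roots are 1 and -3.)

3587224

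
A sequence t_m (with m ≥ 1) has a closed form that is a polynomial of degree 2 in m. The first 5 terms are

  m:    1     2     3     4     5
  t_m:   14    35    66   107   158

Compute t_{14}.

1067

1st diffs: 21, 31, 41, 51.
2nd diffs: 10, 10, 10 (constant).
Newton forward-difference form: t_m = 14 + 21·C(m-1,1) + 10·C(m-1,2).
At m = 14: m-1 = 13, so t_{14} = 14 + 273 + 780 = 1067.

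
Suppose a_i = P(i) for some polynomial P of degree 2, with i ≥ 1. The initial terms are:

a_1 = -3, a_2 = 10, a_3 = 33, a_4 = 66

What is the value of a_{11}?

1st diffs: 13, 23, 33.
2nd diffs: 10, 10 (constant).
Newton forward-difference form: a_i = -3 + 13·C(i-1,1) + 10·C(i-1,2).
At i = 11: i-1 = 10, so a_{11} = -3 + 130 + 450 = 577.

577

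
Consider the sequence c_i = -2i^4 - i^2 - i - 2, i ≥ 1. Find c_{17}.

-167350

c_{17} = -2·17^4 - 1·17^2 - 1·17 - 2 = -167350.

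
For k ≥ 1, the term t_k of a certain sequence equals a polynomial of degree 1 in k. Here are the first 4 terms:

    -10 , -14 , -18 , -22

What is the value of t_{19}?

1st diffs: -4, -4, -4 (constant).
So t_k = -4k - 6.
Evaluating at k = 19 gives t_{19} = -82.

-82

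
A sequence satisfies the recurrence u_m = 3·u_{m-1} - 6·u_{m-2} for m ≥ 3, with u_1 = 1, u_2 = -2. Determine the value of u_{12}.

3888

Compute successive terms:
u_3 = -12; u_4 = -24; u_5 = 0; u_6 = 144; u_7 = 432; u_8 = 432; u_9 = -1296; u_{10} = -6480; u_{11} = -11664; u_{12} = 3888.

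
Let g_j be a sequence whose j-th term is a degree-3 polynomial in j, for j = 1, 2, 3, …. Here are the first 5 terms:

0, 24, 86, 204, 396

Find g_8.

1st diffs: 24, 62, 118, 192.
2nd diffs: 38, 56, 74.
3rd diffs: 18, 18 (constant).
Newton forward-difference form: g_j = 24·C(j-1,1) + 38·C(j-1,2) + 18·C(j-1,3).
At j = 8: j-1 = 7, so g_8 = 168 + 798 + 630 = 1596.

1596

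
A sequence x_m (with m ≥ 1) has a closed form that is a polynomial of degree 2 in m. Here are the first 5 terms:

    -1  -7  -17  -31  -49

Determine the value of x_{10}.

1st diffs: -6, -10, -14, -18.
2nd diffs: -4, -4, -4 (constant).
Newton forward-difference form: x_m = -1 + (-6)·C(m-1,1) + (-4)·C(m-1,2).
At m = 10: m-1 = 9, so x_{10} = -1 - 54 - 144 = -199.

-199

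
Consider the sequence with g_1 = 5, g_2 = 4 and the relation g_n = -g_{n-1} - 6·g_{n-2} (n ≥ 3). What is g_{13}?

g_3 = -34;  g_4 = 10;  g_5 = 194;  …;  g_{10} = -17630;  g_{11} = -526;  g_{12} = 106306;  g_{13} = -103150.

-103150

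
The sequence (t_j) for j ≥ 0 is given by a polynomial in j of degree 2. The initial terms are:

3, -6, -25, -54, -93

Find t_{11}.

1st diffs: -9, -19, -29, -39.
2nd diffs: -10, -10, -10 (constant).
Newton forward-difference form: t_j = 3 + (-9)·C(j,1) + (-10)·C(j,2).
At j = 11: j = 11, so t_{11} = 3 - 99 - 550 = -646.

-646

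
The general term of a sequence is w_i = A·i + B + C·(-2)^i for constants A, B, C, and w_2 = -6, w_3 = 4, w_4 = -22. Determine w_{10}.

-1042

Plug in i = 2, 3, 4: 2A + B + 4C = -6; 3A + B - 8C = 4; 4A + B + 16C = -22.
Subtracting the first from the second: A - 12C = 10.
Subtracting the second from the third: A + 24C = -26.
Solving: C = -1, A = -2, then B = 2.
Therefore w_{10} = -20 + 2 + (-1)·1024 = -1042.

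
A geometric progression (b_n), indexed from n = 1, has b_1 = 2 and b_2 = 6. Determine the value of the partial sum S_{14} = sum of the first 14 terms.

Common ratio r = 3.
b_n = 2·3^(n-1).
S = 2·(3^14 - 1)/(3 - 1) = 2·(4782969 - 1)/(2) = 4782968.

4782968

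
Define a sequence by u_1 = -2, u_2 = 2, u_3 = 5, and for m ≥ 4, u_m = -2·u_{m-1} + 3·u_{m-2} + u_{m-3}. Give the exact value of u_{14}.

-387761

Applying the relation repeatedly:
u_4 = -6;  u_5 = 29;  u_6 = -71;  …;  u_{11} = 15710;  u_{12} = -45711;  u_{13} = 133169;  u_{14} = -387761.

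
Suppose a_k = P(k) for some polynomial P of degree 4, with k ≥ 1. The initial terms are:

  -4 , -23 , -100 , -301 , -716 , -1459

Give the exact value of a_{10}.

-10831

1st diffs: -19, -77, -201, -415, -743.
2nd diffs: -58, -124, -214, -328.
3rd diffs: -66, -90, -114.
4th diffs: -24, -24 (constant).
So a_k = -k^4 - k^3 + 2k^2 - 3k - 1.
Evaluating at k = 10 gives a_{10} = -10831.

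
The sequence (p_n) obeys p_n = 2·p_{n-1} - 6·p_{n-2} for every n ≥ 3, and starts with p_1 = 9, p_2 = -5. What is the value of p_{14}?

p_3 = -64, p_4 = -98, p_5 = 188, …, p_{11} = 76544, p_{12} = 160480, p_{13} = -138304, p_{14} = -1239488.

-1239488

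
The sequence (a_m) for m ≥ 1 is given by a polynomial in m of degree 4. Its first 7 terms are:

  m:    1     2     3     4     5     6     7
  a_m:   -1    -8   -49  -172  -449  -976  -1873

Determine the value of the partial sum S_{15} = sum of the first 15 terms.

-153812

1st diffs: -7, -41, -123, -277, -527, -897.
2nd diffs: -34, -82, -154, -250, -370.
3rd diffs: -48, -72, -96, -120.
4th diffs: -24, -24, -24 (constant).
Newton forward-difference form: a_m = -1 + (-7)·C(m-1,1) + (-34)·C(m-1,2) + (-48)·C(m-1,3) + (-24)·C(m-1,4).
Continuing: …, -3284, -5377, -8344, -12401, …, a_{15} = -44689.
Summing m = 1..15 (15 terms) gives -153812.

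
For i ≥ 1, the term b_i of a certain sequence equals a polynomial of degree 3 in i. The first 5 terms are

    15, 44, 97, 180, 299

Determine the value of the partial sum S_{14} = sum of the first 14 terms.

17591

1st diffs: 29, 53, 83, 119.
2nd diffs: 24, 30, 36.
3rd diffs: 6, 6 (constant).
Newton forward-difference form: b_i = 15 + 29·C(i-1,1) + 24·C(i-1,2) + 6·C(i-1,3).
Continuing: …, 460, 669, 932, 1255, …, b_{14} = 3980.
Summing i = 1..14 (14 terms) gives 17591.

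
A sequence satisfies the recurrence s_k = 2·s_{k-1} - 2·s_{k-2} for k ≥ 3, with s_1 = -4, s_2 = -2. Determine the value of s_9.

-64

s_3 = 4; s_4 = 12; s_5 = 16; s_6 = 8; s_7 = -16; s_8 = -48; s_9 = -64.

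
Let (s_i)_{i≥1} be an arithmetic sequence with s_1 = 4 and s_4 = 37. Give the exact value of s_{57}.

Common difference d = (37 - 4) / (4 - 1) = 11.
s_i = 4 + (i - 1)·11.
s_{57} = 4 + 56·11 = 620.

620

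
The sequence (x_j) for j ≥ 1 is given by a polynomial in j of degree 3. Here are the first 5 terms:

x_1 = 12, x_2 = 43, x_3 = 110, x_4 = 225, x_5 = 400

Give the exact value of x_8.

1405

1st diffs: 31, 67, 115, 175.
2nd diffs: 36, 48, 60.
3rd diffs: 12, 12 (constant).
Newton forward-difference form: x_j = 12 + 31·C(j-1,1) + 36·C(j-1,2) + 12·C(j-1,3).
At j = 8: j-1 = 7, so x_8 = 12 + 217 + 756 + 420 = 1405.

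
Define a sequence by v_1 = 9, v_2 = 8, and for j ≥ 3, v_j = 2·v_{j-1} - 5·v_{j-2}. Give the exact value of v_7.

1031

v_3 = -29; v_4 = -98; v_5 = -51; v_6 = 388; v_7 = 1031.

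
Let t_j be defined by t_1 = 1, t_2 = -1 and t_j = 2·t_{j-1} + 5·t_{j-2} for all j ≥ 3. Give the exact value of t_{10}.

Compute successive terms:
t_3 = 3; t_4 = 1; t_5 = 17; t_6 = 39; t_7 = 163; t_8 = 521; t_9 = 1857; t_{10} = 6319.

6319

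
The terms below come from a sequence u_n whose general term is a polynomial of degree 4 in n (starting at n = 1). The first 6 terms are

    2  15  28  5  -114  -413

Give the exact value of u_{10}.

1st diffs: 13, 13, -23, -119, -299.
2nd diffs: 0, -36, -96, -180.
3rd diffs: -36, -60, -84.
4th diffs: -24, -24 (constant).
Newton forward-difference form: u_n = 2 + 13·C(n-1,1) + (-36)·C(n-1,3) + (-24)·C(n-1,4).
At n = 10: n-1 = 9, so u_{10} = 2 + 117 - 3024 - 3024 = -5929.

-5929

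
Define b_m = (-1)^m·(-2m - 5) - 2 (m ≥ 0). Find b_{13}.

(-1)^13 = -1; -2m - 5 at m=13 is -31; so b_{13} = 29.

29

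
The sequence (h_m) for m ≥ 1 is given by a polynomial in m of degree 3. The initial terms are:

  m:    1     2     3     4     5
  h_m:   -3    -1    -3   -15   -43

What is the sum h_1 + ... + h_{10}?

1st diffs: 2, -2, -12, -28.
2nd diffs: -4, -10, -16.
3rd diffs: -6, -6 (constant).
Newton forward-difference form: h_m = -3 + 2·C(m-1,1) + (-4)·C(m-1,2) + (-6)·C(m-1,3).
Continuing: …, -93, -171, -283, -435, …, h_{10} = -633.
Summing m = 1..10 (10 terms) gives -1680.

-1680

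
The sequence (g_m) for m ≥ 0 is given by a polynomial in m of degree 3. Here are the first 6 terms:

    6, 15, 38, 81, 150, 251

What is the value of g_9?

1095

1st diffs: 9, 23, 43, 69, 101.
2nd diffs: 14, 20, 26, 32.
3rd diffs: 6, 6, 6 (constant).
So g_m = m^3 + 4m^2 + 4m + 6.
Evaluating at m = 9 gives g_9 = 1095.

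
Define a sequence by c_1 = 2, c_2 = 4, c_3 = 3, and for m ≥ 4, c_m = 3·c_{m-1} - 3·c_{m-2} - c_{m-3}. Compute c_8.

Step forward from the initial values:
c_4 = -5  c_5 = -28  c_6 = -72  c_7 = -127  c_8 = -137.

-137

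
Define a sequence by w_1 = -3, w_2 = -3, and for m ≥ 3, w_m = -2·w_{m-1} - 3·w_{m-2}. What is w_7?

Step forward from the initial values:
w_3 = 15;  w_4 = -21;  w_5 = -3;  w_6 = 69;  w_7 = -129.

-129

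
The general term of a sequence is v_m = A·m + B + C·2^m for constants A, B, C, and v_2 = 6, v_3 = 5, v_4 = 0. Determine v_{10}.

-990

At m = 2, 3, 4: 2A + B + 4C = 6; 3A + B + 8C = 5; 4A + B + 16C = 0.
Subtracting the first from the second: A + 4C = -1.
Subtracting the second from the third: A + 8C = -5.
Solving: C = -1, A = 3, then B = 4.
So v_m = 3·m + 4 + (-1)·2^m; at m=10 this is -990.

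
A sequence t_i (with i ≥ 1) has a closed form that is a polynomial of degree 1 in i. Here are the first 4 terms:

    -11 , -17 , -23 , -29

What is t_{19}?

-119

1st diffs: -6, -6, -6 (constant).
So t_i = -6i - 5.
Evaluating at i = 19 gives t_{19} = -119.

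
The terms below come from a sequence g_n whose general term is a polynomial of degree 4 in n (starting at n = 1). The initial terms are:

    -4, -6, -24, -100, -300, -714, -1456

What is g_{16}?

1st diffs: -2, -18, -76, -200, -414, -742.
2nd diffs: -16, -58, -124, -214, -328.
3rd diffs: -42, -66, -90, -114.
4th diffs: -24, -24, -24 (constant).
Newton forward-difference form: g_n = -4 + (-2)·C(n-1,1) + (-16)·C(n-1,2) + (-42)·C(n-1,3) + (-24)·C(n-1,4).
At n = 16: n-1 = 15, so g_{16} = -4 - 30 - 1680 - 19110 - 32760 = -53584.

-53584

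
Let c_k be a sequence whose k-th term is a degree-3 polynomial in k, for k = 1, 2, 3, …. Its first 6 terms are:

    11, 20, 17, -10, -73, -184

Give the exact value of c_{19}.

-11455

1st diffs: 9, -3, -27, -63, -111.
2nd diffs: -12, -24, -36, -48.
3rd diffs: -12, -12, -12 (constant).
Newton forward-difference form: c_k = 11 + 9·C(k-1,1) + (-12)·C(k-1,2) + (-12)·C(k-1,3).
At k = 19: k-1 = 18, so c_{19} = 11 + 162 - 1836 - 9792 = -11455.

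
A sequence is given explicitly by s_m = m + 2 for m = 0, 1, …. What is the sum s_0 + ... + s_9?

65

Over m = 0..9: Σm = 45.
Total = (1)·45 + (2)·10 = 65.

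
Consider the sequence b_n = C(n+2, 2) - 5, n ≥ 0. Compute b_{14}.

C(16, 2) = 120, so b_{14} = 115.

115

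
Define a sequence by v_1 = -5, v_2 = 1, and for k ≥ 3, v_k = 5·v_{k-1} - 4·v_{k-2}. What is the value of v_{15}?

Applying the relation repeatedly:
v_3 = 25;  v_4 = 121;  v_5 = 505;  …;  v_{12} = 8388601;  v_{13} = 33554425;  v_{14} = 134217721;  v_{15} = 536870905.
(Characteristic roots are 4 and 1.)

536870905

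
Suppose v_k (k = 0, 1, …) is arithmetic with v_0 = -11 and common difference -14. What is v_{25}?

v_k = -11 + (k - 0)·(-14).
v_{25} = -11 + 25·(-14) = -361.

-361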